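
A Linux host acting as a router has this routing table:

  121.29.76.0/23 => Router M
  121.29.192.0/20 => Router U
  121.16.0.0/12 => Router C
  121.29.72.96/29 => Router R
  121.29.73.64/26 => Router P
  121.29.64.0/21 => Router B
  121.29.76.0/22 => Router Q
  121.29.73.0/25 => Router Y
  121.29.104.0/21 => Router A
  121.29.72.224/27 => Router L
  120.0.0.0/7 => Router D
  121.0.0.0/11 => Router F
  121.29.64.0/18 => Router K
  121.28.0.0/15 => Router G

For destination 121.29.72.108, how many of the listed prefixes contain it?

5

Prefixes containing 121.29.72.108:
  120.0.0.0/7 (120.0.0.0 - 121.255.255.255)
  121.0.0.0/11 (121.0.0.0 - 121.31.255.255)
  121.16.0.0/12 (121.16.0.0 - 121.31.255.255)
  121.28.0.0/15 (121.28.0.0 - 121.29.255.255)
  121.29.64.0/18 (121.29.64.0 - 121.29.127.255)
Total matching entries: 5.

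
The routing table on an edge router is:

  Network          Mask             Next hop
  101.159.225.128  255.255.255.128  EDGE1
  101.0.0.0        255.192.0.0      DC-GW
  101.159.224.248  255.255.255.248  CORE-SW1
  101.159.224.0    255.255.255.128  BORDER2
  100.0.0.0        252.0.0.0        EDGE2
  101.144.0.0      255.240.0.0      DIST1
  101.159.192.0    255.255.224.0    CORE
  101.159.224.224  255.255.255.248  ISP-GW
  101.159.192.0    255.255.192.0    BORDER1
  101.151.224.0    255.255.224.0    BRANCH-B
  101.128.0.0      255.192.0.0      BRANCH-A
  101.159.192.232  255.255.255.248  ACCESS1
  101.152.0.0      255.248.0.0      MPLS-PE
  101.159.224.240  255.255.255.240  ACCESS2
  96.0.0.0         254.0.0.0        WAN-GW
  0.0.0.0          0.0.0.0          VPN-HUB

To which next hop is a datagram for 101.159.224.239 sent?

BORDER1

Routes whose prefix contains 101.159.224.239:
  0.0.0.0/0 (default, matches everything) -> VPN-HUB
  100.0.0.0/6 (100.0.0.0 - 103.255.255.255) -> EDGE2
  101.128.0.0/10 (101.128.0.0 - 101.191.255.255) -> BRANCH-A
  101.144.0.0/12 (101.144.0.0 - 101.159.255.255) -> DIST1
  101.152.0.0/13 (101.152.0.0 - 101.159.255.255) -> MPLS-PE
  101.159.192.0/18 (101.159.192.0 - 101.159.255.255) -> BORDER1
More-specific entries that do NOT match:
  101.159.224.248/29 (101.159.224.248 - 101.159.224.255) does not contain 101.159.224.239
  101.159.224.224/29 (101.159.224.224 - 101.159.224.231) does not contain 101.159.224.239
  101.159.192.232/29 (101.159.192.232 - 101.159.192.239) does not contain 101.159.224.239
  101.159.224.240/28 (101.159.224.240 - 101.159.224.255) does not contain 101.159.224.239
  101.159.225.128/25 (101.159.225.128 - 101.159.225.255) does not contain 101.159.224.239
  101.159.224.0/25 (101.159.224.0 - 101.159.224.127) does not contain 101.159.224.239
  101.159.192.0/19 (101.159.192.0 - 101.159.223.255) does not contain 101.159.224.239
  101.151.224.0/19 (101.151.224.0 - 101.151.255.255) does not contain 101.159.224.239
Longest matching prefix is /18 -> next hop BORDER1.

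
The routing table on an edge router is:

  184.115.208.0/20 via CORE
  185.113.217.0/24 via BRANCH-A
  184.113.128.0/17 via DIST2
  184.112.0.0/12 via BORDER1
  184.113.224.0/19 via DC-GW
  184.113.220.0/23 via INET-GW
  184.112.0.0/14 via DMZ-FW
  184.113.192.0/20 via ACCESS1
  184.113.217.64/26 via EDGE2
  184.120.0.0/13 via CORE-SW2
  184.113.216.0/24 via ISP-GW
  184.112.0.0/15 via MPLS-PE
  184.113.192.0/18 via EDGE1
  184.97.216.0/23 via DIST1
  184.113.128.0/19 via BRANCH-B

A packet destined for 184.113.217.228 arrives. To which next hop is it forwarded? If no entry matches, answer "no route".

Routes whose prefix contains 184.113.217.228:
  184.112.0.0/12 (184.112.0.0 - 184.127.255.255) -> BORDER1
  184.112.0.0/14 (184.112.0.0 - 184.115.255.255) -> DMZ-FW
  184.112.0.0/15 (184.112.0.0 - 184.113.255.255) -> MPLS-PE
  184.113.128.0/17 (184.113.128.0 - 184.113.255.255) -> DIST2
  184.113.192.0/18 (184.113.192.0 - 184.113.255.255) -> EDGE1
More-specific entries that do NOT match:
  184.113.217.64/26 (184.113.217.64 - 184.113.217.127) does not contain 184.113.217.228
  185.113.217.0/24 (185.113.217.0 - 185.113.217.255) does not contain 184.113.217.228
  184.113.216.0/24 (184.113.216.0 - 184.113.216.255) does not contain 184.113.217.228
  184.113.220.0/23 (184.113.220.0 - 184.113.221.255) does not contain 184.113.217.228
  184.97.216.0/23 (184.97.216.0 - 184.97.217.255) does not contain 184.113.217.228
  184.115.208.0/20 (184.115.208.0 - 184.115.223.255) does not contain 184.113.217.228
  184.113.192.0/20 (184.113.192.0 - 184.113.207.255) does not contain 184.113.217.228
  184.113.224.0/19 (184.113.224.0 - 184.113.255.255) does not contain 184.113.217.228
  184.113.128.0/19 (184.113.128.0 - 184.113.159.255) does not contain 184.113.217.228
Longest matching prefix is /18 -> next hop EDGE1.

EDGE1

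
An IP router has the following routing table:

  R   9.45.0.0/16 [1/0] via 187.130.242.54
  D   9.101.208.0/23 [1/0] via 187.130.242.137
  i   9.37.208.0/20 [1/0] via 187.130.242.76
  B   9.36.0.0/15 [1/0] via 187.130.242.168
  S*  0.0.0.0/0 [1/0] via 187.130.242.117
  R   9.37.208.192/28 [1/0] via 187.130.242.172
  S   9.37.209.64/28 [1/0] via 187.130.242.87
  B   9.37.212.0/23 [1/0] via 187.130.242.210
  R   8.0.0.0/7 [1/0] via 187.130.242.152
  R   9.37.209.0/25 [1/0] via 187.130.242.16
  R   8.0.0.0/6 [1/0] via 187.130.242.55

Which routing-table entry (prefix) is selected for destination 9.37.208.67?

9.37.208.0/20

Entries matching 9.37.208.67:
  0.0.0.0/0 (default, matches everything)
  8.0.0.0/6 (8.0.0.0 - 11.255.255.255)
  8.0.0.0/7 (8.0.0.0 - 9.255.255.255)
  9.36.0.0/15 (9.36.0.0 - 9.37.255.255)
  9.37.208.0/20 (9.37.208.0 - 9.37.223.255)
Most specific is 9.37.208.0/20.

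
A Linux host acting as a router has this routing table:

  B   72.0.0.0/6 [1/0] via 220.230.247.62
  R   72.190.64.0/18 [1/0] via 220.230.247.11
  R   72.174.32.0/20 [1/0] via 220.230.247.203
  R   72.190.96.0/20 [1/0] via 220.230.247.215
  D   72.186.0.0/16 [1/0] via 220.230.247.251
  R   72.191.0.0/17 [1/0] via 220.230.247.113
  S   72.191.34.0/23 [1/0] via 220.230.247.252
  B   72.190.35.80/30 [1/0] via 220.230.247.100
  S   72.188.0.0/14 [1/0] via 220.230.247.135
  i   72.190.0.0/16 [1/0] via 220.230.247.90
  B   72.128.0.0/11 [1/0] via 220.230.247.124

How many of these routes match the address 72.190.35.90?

3

Prefixes containing 72.190.35.90:
  72.0.0.0/6 (72.0.0.0 - 75.255.255.255)
  72.188.0.0/14 (72.188.0.0 - 72.191.255.255)
  72.190.0.0/16 (72.190.0.0 - 72.190.255.255)
Total matching entries: 3.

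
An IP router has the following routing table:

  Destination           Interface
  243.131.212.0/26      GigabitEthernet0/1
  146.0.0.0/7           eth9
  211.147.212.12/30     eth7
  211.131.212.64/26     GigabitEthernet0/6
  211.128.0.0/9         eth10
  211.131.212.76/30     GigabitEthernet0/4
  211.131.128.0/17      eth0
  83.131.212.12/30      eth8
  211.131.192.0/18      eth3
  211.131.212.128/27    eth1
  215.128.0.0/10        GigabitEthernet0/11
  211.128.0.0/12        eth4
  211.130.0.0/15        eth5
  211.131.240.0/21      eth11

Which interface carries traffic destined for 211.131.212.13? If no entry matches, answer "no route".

eth3

Routes whose prefix contains 211.131.212.13:
  211.128.0.0/9 (211.128.0.0 - 211.255.255.255) -> eth10
  211.128.0.0/12 (211.128.0.0 - 211.143.255.255) -> eth4
  211.130.0.0/15 (211.130.0.0 - 211.131.255.255) -> eth5
  211.131.128.0/17 (211.131.128.0 - 211.131.255.255) -> eth0
  211.131.192.0/18 (211.131.192.0 - 211.131.255.255) -> eth3
More-specific entries that do NOT match:
  211.147.212.12/30 (211.147.212.12 - 211.147.212.15) does not contain 211.131.212.13
  211.131.212.76/30 (211.131.212.76 - 211.131.212.79) does not contain 211.131.212.13
  83.131.212.12/30 (83.131.212.12 - 83.131.212.15) does not contain 211.131.212.13
  211.131.212.128/27 (211.131.212.128 - 211.131.212.159) does not contain 211.131.212.13
  243.131.212.0/26 (243.131.212.0 - 243.131.212.63) does not contain 211.131.212.13
  211.131.212.64/26 (211.131.212.64 - 211.131.212.127) does not contain 211.131.212.13
  211.131.240.0/21 (211.131.240.0 - 211.131.247.255) does not contain 211.131.212.13
Longest matching prefix is /18 -> interface eth3.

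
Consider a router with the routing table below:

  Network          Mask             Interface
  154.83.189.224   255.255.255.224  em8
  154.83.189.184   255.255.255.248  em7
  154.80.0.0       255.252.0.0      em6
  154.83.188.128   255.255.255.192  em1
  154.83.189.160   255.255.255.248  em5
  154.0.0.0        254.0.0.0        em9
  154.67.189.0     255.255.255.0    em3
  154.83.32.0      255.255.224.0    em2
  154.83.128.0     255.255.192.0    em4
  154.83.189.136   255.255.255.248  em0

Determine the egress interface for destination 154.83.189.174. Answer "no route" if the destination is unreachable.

Routes whose prefix contains 154.83.189.174:
  154.0.0.0/7 (154.0.0.0 - 155.255.255.255) -> em9
  154.80.0.0/14 (154.80.0.0 - 154.83.255.255) -> em6
  154.83.128.0/18 (154.83.128.0 - 154.83.191.255) -> em4
More-specific entries that do NOT match:
  154.83.189.184/29 (154.83.189.184 - 154.83.189.191) does not contain 154.83.189.174
  154.83.189.160/29 (154.83.189.160 - 154.83.189.167) does not contain 154.83.189.174
  154.83.189.136/29 (154.83.189.136 - 154.83.189.143) does not contain 154.83.189.174
  154.83.189.224/27 (154.83.189.224 - 154.83.189.255) does not contain 154.83.189.174
  154.83.188.128/26 (154.83.188.128 - 154.83.188.191) does not contain 154.83.189.174
  154.67.189.0/24 (154.67.189.0 - 154.67.189.255) does not contain 154.83.189.174
  154.83.32.0/19 (154.83.32.0 - 154.83.63.255) does not contain 154.83.189.174
Longest matching prefix is /18 -> interface em4.

em4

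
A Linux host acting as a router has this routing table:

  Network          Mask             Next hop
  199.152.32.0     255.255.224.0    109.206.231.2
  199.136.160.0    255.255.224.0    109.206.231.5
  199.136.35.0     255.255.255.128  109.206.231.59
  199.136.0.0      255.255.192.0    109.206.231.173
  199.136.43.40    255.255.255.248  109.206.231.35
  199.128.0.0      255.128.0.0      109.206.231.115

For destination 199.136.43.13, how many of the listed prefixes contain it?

2

Prefixes containing 199.136.43.13:
  199.128.0.0/9 (199.128.0.0 - 199.255.255.255)
  199.136.0.0/18 (199.136.0.0 - 199.136.63.255)
Total matching entries: 2.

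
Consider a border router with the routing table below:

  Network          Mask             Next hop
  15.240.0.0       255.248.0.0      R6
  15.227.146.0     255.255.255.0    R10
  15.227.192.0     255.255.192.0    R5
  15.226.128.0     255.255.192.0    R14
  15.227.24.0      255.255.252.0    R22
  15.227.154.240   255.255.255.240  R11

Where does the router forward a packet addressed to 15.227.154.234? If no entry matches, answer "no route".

no route

No entry's prefix contains 15.227.154.234; there is no default route.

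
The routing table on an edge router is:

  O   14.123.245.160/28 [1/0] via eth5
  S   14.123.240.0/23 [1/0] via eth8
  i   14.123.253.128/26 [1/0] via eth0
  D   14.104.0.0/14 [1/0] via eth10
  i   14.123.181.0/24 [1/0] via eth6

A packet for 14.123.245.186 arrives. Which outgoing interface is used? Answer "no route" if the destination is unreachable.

no route

No entry's prefix contains 14.123.245.186; there is no default route.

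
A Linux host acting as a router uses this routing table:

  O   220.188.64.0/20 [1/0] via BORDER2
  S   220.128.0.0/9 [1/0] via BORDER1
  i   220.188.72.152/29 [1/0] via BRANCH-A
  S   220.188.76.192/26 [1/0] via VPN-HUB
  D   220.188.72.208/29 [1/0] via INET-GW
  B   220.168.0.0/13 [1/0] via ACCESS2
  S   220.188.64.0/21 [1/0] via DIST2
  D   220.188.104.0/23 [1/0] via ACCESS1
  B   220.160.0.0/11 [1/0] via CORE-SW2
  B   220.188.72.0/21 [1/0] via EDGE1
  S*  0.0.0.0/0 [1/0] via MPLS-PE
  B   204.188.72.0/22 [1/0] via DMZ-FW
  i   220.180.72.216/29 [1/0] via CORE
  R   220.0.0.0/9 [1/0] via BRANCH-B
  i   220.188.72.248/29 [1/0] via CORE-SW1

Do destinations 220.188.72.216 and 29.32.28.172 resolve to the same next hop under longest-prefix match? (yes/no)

no

220.188.72.216: longest match 220.188.72.0/21 -> EDGE1
29.32.28.172: longest match 0.0.0.0/0 -> MPLS-PE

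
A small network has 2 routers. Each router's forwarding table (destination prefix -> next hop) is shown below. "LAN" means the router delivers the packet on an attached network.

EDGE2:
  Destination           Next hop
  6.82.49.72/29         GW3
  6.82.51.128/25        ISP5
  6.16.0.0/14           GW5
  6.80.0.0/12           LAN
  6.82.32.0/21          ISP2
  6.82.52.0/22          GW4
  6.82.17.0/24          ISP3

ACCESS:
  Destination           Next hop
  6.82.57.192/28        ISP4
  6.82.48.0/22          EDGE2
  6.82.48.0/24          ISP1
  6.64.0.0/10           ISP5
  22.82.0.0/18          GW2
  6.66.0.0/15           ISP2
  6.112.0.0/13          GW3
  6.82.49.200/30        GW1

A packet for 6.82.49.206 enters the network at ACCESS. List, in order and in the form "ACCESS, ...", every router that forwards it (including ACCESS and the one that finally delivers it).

ACCESS, EDGE2

At ACCESS: longest match for 6.82.49.206 is 6.82.48.0/22 -> EDGE2
At EDGE2: longest match for 6.82.49.206 is 6.80.0.0/12 -> LAN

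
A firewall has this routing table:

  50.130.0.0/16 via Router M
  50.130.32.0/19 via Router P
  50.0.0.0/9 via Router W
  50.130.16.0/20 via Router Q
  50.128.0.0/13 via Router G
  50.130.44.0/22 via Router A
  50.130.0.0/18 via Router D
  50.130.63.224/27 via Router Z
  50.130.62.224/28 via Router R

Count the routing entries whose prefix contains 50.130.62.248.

Prefixes containing 50.130.62.248:
  50.128.0.0/13 (50.128.0.0 - 50.135.255.255)
  50.130.0.0/16 (50.130.0.0 - 50.130.255.255)
  50.130.0.0/18 (50.130.0.0 - 50.130.63.255)
  50.130.32.0/19 (50.130.32.0 - 50.130.63.255)
Total matching entries: 4.

4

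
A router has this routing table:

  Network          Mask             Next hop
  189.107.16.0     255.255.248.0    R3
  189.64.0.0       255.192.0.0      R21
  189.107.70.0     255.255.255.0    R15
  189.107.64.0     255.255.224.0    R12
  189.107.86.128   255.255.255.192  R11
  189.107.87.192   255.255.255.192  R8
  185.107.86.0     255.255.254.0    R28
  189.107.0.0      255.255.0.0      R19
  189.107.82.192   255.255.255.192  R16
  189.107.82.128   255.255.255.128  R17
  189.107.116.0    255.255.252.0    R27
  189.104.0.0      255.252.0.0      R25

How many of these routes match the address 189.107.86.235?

Prefixes containing 189.107.86.235:
  189.64.0.0/10 (189.64.0.0 - 189.127.255.255)
  189.104.0.0/14 (189.104.0.0 - 189.107.255.255)
  189.107.0.0/16 (189.107.0.0 - 189.107.255.255)
  189.107.64.0/19 (189.107.64.0 - 189.107.95.255)
Total matching entries: 4.

4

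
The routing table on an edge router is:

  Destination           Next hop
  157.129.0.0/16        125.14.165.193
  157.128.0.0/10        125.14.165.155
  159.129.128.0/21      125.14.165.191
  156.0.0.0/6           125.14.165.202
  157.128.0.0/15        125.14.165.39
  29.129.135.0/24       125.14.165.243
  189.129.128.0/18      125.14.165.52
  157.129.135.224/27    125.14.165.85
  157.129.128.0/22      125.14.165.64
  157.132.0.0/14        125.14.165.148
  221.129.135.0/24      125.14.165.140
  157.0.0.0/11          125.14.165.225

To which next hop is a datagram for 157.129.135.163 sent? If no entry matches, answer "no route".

125.14.165.193

Routes whose prefix contains 157.129.135.163:
  156.0.0.0/6 (156.0.0.0 - 159.255.255.255) -> 125.14.165.202
  157.128.0.0/10 (157.128.0.0 - 157.191.255.255) -> 125.14.165.155
  157.128.0.0/15 (157.128.0.0 - 157.129.255.255) -> 125.14.165.39
  157.129.0.0/16 (157.129.0.0 - 157.129.255.255) -> 125.14.165.193
More-specific entries that do NOT match:
  157.129.135.224/27 (157.129.135.224 - 157.129.135.255) does not contain 157.129.135.163
  29.129.135.0/24 (29.129.135.0 - 29.129.135.255) does not contain 157.129.135.163
  221.129.135.0/24 (221.129.135.0 - 221.129.135.255) does not contain 157.129.135.163
  157.129.128.0/22 (157.129.128.0 - 157.129.131.255) does not contain 157.129.135.163
  159.129.128.0/21 (159.129.128.0 - 159.129.135.255) does not contain 157.129.135.163
  189.129.128.0/18 (189.129.128.0 - 189.129.191.255) does not contain 157.129.135.163
Longest matching prefix is /16 -> next hop 125.14.165.193.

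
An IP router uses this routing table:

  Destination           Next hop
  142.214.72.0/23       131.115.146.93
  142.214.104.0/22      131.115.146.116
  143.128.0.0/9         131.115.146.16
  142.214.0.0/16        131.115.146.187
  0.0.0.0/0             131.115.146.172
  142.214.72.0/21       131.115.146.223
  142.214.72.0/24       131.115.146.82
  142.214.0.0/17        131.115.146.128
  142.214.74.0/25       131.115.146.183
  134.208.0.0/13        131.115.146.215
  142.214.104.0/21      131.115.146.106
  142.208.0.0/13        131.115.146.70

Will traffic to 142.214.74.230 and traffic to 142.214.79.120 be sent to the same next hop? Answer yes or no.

yes

142.214.74.230: longest match 142.214.72.0/21 -> 131.115.146.223
142.214.79.120: longest match 142.214.72.0/21 -> 131.115.146.223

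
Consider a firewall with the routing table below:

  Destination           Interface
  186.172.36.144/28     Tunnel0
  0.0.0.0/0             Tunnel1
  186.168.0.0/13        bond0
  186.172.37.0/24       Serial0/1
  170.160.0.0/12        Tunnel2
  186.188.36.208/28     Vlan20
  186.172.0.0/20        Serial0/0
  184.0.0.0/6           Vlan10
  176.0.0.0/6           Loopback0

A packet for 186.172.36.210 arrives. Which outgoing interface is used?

Routes whose prefix contains 186.172.36.210:
  0.0.0.0/0 (default, matches everything) -> Tunnel1
  184.0.0.0/6 (184.0.0.0 - 187.255.255.255) -> Vlan10
  186.168.0.0/13 (186.168.0.0 - 186.175.255.255) -> bond0
More-specific entries that do NOT match:
  186.172.36.144/28 (186.172.36.144 - 186.172.36.159) does not contain 186.172.36.210
  186.188.36.208/28 (186.188.36.208 - 186.188.36.223) does not contain 186.172.36.210
  186.172.37.0/24 (186.172.37.0 - 186.172.37.255) does not contain 186.172.36.210
  186.172.0.0/20 (186.172.0.0 - 186.172.15.255) does not contain 186.172.36.210
Longest matching prefix is /13 -> interface bond0.

bond0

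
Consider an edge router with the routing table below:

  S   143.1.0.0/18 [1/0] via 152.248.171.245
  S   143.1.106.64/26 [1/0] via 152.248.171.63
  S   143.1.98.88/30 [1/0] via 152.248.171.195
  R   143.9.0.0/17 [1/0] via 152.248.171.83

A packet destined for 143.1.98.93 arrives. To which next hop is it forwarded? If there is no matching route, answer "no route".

No entry's prefix contains 143.1.98.93; there is no default route.

no route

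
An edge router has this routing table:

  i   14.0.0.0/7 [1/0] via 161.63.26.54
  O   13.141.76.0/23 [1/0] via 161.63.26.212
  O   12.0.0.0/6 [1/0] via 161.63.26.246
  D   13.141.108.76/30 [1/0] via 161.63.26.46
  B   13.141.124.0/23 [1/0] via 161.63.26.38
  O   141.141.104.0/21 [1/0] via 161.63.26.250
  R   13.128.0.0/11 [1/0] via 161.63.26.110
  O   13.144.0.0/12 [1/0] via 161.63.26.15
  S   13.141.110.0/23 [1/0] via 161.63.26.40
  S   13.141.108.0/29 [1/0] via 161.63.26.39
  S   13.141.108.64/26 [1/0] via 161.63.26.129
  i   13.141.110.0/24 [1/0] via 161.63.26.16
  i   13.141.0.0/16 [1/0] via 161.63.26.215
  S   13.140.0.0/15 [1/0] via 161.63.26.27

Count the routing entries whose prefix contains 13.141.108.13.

Prefixes containing 13.141.108.13:
  12.0.0.0/6 (12.0.0.0 - 15.255.255.255)
  13.128.0.0/11 (13.128.0.0 - 13.159.255.255)
  13.140.0.0/15 (13.140.0.0 - 13.141.255.255)
  13.141.0.0/16 (13.141.0.0 - 13.141.255.255)
Total matching entries: 4.

4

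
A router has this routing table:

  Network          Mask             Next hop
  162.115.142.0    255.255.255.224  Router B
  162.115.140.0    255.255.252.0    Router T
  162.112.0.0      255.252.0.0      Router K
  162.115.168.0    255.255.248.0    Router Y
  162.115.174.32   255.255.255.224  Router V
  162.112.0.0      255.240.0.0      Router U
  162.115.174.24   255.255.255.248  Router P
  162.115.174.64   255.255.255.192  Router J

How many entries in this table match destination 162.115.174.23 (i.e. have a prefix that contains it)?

3

Prefixes containing 162.115.174.23:
  162.112.0.0/12 (162.112.0.0 - 162.127.255.255)
  162.112.0.0/14 (162.112.0.0 - 162.115.255.255)
  162.115.168.0/21 (162.115.168.0 - 162.115.175.255)
Total matching entries: 3.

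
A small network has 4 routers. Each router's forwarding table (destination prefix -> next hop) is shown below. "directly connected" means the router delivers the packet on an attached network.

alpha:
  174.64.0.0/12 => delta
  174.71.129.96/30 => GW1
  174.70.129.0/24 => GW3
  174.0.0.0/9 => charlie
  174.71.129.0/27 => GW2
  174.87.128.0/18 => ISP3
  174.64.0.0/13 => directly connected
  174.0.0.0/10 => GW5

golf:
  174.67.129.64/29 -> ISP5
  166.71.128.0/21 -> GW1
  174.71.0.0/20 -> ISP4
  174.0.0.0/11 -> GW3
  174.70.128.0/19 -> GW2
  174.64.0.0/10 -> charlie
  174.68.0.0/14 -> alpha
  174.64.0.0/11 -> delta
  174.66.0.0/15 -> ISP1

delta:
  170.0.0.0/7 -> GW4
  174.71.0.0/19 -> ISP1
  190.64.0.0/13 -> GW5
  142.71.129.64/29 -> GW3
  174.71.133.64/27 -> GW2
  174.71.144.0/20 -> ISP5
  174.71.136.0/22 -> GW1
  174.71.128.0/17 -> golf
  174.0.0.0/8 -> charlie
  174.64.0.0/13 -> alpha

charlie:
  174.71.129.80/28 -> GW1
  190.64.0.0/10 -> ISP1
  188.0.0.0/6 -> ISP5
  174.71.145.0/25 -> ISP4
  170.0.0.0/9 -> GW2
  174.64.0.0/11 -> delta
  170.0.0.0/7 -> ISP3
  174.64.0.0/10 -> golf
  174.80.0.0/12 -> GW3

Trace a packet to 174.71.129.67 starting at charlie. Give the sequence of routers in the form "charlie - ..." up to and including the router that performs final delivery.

At charlie: longest match for 174.71.129.67 is 174.64.0.0/11 -> delta
At delta: longest match for 174.71.129.67 is 174.71.128.0/17 -> golf
At golf: longest match for 174.71.129.67 is 174.68.0.0/14 -> alpha
At alpha: longest match for 174.71.129.67 is 174.64.0.0/13 -> directly connected

charlie - delta - golf - alpha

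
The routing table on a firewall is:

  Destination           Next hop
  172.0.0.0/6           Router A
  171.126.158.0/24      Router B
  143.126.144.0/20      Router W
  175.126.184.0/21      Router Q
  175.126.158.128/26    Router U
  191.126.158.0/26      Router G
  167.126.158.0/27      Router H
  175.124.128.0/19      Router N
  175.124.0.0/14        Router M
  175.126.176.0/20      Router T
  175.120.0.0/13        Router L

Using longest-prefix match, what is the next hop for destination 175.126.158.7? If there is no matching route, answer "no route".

Router M

Routes whose prefix contains 175.126.158.7:
  172.0.0.0/6 (172.0.0.0 - 175.255.255.255) -> Router A
  175.120.0.0/13 (175.120.0.0 - 175.127.255.255) -> Router L
  175.124.0.0/14 (175.124.0.0 - 175.127.255.255) -> Router M
More-specific entries that do NOT match:
  167.126.158.0/27 (167.126.158.0 - 167.126.158.31) does not contain 175.126.158.7
  175.126.158.128/26 (175.126.158.128 - 175.126.158.191) does not contain 175.126.158.7
  191.126.158.0/26 (191.126.158.0 - 191.126.158.63) does not contain 175.126.158.7
  171.126.158.0/24 (171.126.158.0 - 171.126.158.255) does not contain 175.126.158.7
  175.126.184.0/21 (175.126.184.0 - 175.126.191.255) does not contain 175.126.158.7
  143.126.144.0/20 (143.126.144.0 - 143.126.159.255) does not contain 175.126.158.7
  175.126.176.0/20 (175.126.176.0 - 175.126.191.255) does not contain 175.126.158.7
  175.124.128.0/19 (175.124.128.0 - 175.124.159.255) does not contain 175.126.158.7
Longest matching prefix is /14 -> next hop Router M.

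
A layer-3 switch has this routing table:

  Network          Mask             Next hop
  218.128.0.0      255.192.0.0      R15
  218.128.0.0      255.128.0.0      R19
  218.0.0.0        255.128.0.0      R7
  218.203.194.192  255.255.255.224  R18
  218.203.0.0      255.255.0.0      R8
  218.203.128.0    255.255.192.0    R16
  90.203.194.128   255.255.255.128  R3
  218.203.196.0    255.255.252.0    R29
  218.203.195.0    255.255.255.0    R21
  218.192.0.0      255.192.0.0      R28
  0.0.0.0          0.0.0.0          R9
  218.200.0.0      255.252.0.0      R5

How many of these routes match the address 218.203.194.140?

Prefixes containing 218.203.194.140:
  0.0.0.0/0 (default, matches everything)
  218.128.0.0/9 (218.128.0.0 - 218.255.255.255)
  218.192.0.0/10 (218.192.0.0 - 218.255.255.255)
  218.200.0.0/14 (218.200.0.0 - 218.203.255.255)
  218.203.0.0/16 (218.203.0.0 - 218.203.255.255)
Total matching entries: 5.

5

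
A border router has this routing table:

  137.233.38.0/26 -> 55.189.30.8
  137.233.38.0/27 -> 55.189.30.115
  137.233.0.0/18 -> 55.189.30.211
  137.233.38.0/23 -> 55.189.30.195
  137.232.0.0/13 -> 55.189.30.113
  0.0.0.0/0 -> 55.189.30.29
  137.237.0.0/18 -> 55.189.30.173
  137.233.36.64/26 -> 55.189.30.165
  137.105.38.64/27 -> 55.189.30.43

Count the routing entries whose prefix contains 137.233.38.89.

Prefixes containing 137.233.38.89:
  0.0.0.0/0 (default, matches everything)
  137.232.0.0/13 (137.232.0.0 - 137.239.255.255)
  137.233.0.0/18 (137.233.0.0 - 137.233.63.255)
  137.233.38.0/23 (137.233.38.0 - 137.233.39.255)
Total matching entries: 4.

4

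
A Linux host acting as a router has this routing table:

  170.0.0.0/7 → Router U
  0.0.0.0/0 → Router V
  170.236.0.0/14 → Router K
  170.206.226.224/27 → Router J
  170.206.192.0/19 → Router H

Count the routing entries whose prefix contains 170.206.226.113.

Prefixes containing 170.206.226.113:
  0.0.0.0/0 (default, matches everything)
  170.0.0.0/7 (170.0.0.0 - 171.255.255.255)
Total matching entries: 2.

2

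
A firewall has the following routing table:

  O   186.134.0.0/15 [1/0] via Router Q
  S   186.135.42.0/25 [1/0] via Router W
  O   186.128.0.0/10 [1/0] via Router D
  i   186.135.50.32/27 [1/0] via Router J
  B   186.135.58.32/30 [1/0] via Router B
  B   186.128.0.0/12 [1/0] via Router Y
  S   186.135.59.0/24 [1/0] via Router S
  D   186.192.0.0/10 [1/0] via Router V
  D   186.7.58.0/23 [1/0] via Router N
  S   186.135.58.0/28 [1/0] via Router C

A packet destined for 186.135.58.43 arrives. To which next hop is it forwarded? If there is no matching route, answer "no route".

Router Q

Routes whose prefix contains 186.135.58.43:
  186.128.0.0/10 (186.128.0.0 - 186.191.255.255) -> Router D
  186.128.0.0/12 (186.128.0.0 - 186.143.255.255) -> Router Y
  186.134.0.0/15 (186.134.0.0 - 186.135.255.255) -> Router Q
More-specific entries that do NOT match:
  186.135.58.32/30 (186.135.58.32 - 186.135.58.35) does not contain 186.135.58.43
  186.135.58.0/28 (186.135.58.0 - 186.135.58.15) does not contain 186.135.58.43
  186.135.50.32/27 (186.135.50.32 - 186.135.50.63) does not contain 186.135.58.43
  186.135.42.0/25 (186.135.42.0 - 186.135.42.127) does not contain 186.135.58.43
  186.135.59.0/24 (186.135.59.0 - 186.135.59.255) does not contain 186.135.58.43
  186.7.58.0/23 (186.7.58.0 - 186.7.59.255) does not contain 186.135.58.43
Longest matching prefix is /15 -> next hop Router Q.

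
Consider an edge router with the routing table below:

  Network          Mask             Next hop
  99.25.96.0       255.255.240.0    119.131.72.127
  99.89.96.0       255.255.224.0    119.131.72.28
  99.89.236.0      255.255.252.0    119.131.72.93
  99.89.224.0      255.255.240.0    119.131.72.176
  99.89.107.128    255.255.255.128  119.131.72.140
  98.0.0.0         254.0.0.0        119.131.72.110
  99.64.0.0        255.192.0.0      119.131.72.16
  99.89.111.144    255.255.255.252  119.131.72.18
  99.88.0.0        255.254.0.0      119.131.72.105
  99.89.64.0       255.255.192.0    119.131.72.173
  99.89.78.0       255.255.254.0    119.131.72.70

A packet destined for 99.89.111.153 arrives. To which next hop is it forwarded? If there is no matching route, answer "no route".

119.131.72.28

Routes whose prefix contains 99.89.111.153:
  98.0.0.0/7 (98.0.0.0 - 99.255.255.255) -> 119.131.72.110
  99.64.0.0/10 (99.64.0.0 - 99.127.255.255) -> 119.131.72.16
  99.88.0.0/15 (99.88.0.0 - 99.89.255.255) -> 119.131.72.105
  99.89.64.0/18 (99.89.64.0 - 99.89.127.255) -> 119.131.72.173
  99.89.96.0/19 (99.89.96.0 - 99.89.127.255) -> 119.131.72.28
More-specific entries that do NOT match:
  99.89.111.144/30 (99.89.111.144 - 99.89.111.147) does not contain 99.89.111.153
  99.89.107.128/25 (99.89.107.128 - 99.89.107.255) does not contain 99.89.111.153
  99.89.78.0/23 (99.89.78.0 - 99.89.79.255) does not contain 99.89.111.153
  99.89.236.0/22 (99.89.236.0 - 99.89.239.255) does not contain 99.89.111.153
  99.25.96.0/20 (99.25.96.0 - 99.25.111.255) does not contain 99.89.111.153
  99.89.224.0/20 (99.89.224.0 - 99.89.239.255) does not contain 99.89.111.153
Longest matching prefix is /19 -> next hop 119.131.72.28.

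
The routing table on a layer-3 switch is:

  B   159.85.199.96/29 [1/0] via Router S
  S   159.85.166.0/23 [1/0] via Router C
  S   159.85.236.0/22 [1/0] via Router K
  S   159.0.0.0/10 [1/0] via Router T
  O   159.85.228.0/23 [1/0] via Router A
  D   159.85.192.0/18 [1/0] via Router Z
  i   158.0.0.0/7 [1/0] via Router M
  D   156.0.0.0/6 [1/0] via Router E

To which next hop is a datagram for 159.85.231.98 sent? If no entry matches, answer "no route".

Router Z

Routes whose prefix contains 159.85.231.98:
  156.0.0.0/6 (156.0.0.0 - 159.255.255.255) -> Router E
  158.0.0.0/7 (158.0.0.0 - 159.255.255.255) -> Router M
  159.85.192.0/18 (159.85.192.0 - 159.85.255.255) -> Router Z
More-specific entries that do NOT match:
  159.85.199.96/29 (159.85.199.96 - 159.85.199.103) does not contain 159.85.231.98
  159.85.166.0/23 (159.85.166.0 - 159.85.167.255) does not contain 159.85.231.98
  159.85.228.0/23 (159.85.228.0 - 159.85.229.255) does not contain 159.85.231.98
  159.85.236.0/22 (159.85.236.0 - 159.85.239.255) does not contain 159.85.231.98
Longest matching prefix is /18 -> next hop Router Z.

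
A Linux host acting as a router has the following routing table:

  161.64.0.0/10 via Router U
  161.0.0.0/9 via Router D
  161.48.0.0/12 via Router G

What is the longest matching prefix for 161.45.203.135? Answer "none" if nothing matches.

161.0.0.0/9

Entries matching 161.45.203.135:
  161.0.0.0/9 (161.0.0.0 - 161.127.255.255)
Most specific is 161.0.0.0/9.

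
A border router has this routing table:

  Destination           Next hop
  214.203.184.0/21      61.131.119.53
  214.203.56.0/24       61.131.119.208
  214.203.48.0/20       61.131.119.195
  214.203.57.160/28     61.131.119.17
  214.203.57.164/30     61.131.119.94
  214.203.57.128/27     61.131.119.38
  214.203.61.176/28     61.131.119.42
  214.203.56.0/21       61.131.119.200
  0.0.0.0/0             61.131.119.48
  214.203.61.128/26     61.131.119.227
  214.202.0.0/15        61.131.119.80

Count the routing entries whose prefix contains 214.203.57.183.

4

Prefixes containing 214.203.57.183:
  0.0.0.0/0 (default, matches everything)
  214.202.0.0/15 (214.202.0.0 - 214.203.255.255)
  214.203.48.0/20 (214.203.48.0 - 214.203.63.255)
  214.203.56.0/21 (214.203.56.0 - 214.203.63.255)
Total matching entries: 4.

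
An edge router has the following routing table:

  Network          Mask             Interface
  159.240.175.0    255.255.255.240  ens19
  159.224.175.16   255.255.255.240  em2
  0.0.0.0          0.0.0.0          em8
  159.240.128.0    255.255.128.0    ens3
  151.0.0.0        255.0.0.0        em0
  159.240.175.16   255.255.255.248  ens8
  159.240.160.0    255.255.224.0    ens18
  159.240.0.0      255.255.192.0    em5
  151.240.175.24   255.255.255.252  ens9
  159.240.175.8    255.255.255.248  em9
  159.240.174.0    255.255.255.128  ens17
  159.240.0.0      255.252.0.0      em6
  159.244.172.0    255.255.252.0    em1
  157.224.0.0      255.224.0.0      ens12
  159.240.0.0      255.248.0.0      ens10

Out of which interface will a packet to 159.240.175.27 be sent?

Routes whose prefix contains 159.240.175.27:
  0.0.0.0/0 (default, matches everything) -> em8
  159.240.0.0/13 (159.240.0.0 - 159.247.255.255) -> ens10
  159.240.0.0/14 (159.240.0.0 - 159.243.255.255) -> em6
  159.240.128.0/17 (159.240.128.0 - 159.240.255.255) -> ens3
  159.240.160.0/19 (159.240.160.0 - 159.240.191.255) -> ens18
More-specific entries that do NOT match:
  151.240.175.24/30 (151.240.175.24 - 151.240.175.27) does not contain 159.240.175.27
  159.240.175.16/29 (159.240.175.16 - 159.240.175.23) does not contain 159.240.175.27
  159.240.175.8/29 (159.240.175.8 - 159.240.175.15) does not contain 159.240.175.27
  159.240.175.0/28 (159.240.175.0 - 159.240.175.15) does not contain 159.240.175.27
  159.224.175.16/28 (159.224.175.16 - 159.224.175.31) does not contain 159.240.175.27
  159.240.174.0/25 (159.240.174.0 - 159.240.174.127) does not contain 159.240.175.27
  159.244.172.0/22 (159.244.172.0 - 159.244.175.255) does not contain 159.240.175.27
Longest matching prefix is /19 -> interface ens18.

ens18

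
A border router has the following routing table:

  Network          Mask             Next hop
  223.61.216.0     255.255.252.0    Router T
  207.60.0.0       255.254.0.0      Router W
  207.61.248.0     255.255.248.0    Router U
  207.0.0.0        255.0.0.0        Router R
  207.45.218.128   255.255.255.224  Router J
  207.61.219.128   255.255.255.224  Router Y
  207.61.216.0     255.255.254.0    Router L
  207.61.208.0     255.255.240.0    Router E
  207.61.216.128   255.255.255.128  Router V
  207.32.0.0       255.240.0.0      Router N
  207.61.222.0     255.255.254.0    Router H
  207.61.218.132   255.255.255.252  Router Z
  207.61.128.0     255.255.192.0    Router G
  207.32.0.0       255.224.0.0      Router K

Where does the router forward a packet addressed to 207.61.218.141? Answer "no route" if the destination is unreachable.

Routes whose prefix contains 207.61.218.141:
  207.0.0.0/8 (207.0.0.0 - 207.255.255.255) -> Router R
  207.32.0.0/11 (207.32.0.0 - 207.63.255.255) -> Router K
  207.60.0.0/15 (207.60.0.0 - 207.61.255.255) -> Router W
  207.61.208.0/20 (207.61.208.0 - 207.61.223.255) -> Router E
More-specific entries that do NOT match:
  207.61.218.132/30 (207.61.218.132 - 207.61.218.135) does not contain 207.61.218.141
  207.45.218.128/27 (207.45.218.128 - 207.45.218.159) does not contain 207.61.218.141
  207.61.219.128/27 (207.61.219.128 - 207.61.219.159) does not contain 207.61.218.141
  207.61.216.128/25 (207.61.216.128 - 207.61.216.255) does not contain 207.61.218.141
  207.61.216.0/23 (207.61.216.0 - 207.61.217.255) does not contain 207.61.218.141
  207.61.222.0/23 (207.61.222.0 - 207.61.223.255) does not contain 207.61.218.141
  223.61.216.0/22 (223.61.216.0 - 223.61.219.255) does not contain 207.61.218.141
  207.61.248.0/21 (207.61.248.0 - 207.61.255.255) does not contain 207.61.218.141
Longest matching prefix is /20 -> next hop Router E.

Router E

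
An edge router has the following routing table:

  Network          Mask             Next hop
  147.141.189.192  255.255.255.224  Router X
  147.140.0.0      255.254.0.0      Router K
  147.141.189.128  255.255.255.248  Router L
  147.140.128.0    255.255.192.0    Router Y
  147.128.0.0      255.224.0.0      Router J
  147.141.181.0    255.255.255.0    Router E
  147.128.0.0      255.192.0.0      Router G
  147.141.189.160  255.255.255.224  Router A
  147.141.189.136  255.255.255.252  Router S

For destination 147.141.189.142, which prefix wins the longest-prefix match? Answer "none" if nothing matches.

147.140.0.0/15

Entries matching 147.141.189.142:
  147.128.0.0/10 (147.128.0.0 - 147.191.255.255)
  147.128.0.0/11 (147.128.0.0 - 147.159.255.255)
  147.140.0.0/15 (147.140.0.0 - 147.141.255.255)
Most specific is 147.140.0.0/15.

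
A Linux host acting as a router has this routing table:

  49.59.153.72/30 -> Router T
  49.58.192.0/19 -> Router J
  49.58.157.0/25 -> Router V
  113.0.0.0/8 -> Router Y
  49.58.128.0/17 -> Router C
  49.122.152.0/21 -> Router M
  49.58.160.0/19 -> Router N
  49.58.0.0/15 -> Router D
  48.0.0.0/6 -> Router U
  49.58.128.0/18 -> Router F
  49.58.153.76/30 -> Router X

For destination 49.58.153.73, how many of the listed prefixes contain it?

4

Prefixes containing 49.58.153.73:
  48.0.0.0/6 (48.0.0.0 - 51.255.255.255)
  49.58.0.0/15 (49.58.0.0 - 49.59.255.255)
  49.58.128.0/17 (49.58.128.0 - 49.58.255.255)
  49.58.128.0/18 (49.58.128.0 - 49.58.191.255)
Total matching entries: 4.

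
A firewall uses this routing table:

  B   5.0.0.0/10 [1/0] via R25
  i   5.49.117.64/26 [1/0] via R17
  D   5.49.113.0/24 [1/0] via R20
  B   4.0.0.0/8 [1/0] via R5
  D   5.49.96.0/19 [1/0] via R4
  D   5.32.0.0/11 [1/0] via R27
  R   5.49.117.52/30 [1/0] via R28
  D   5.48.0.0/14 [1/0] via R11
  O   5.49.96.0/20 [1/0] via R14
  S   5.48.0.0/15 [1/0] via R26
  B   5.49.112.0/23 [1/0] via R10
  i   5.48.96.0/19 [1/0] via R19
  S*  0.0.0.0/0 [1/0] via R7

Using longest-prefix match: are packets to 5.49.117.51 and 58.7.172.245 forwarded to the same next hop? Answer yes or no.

5.49.117.51: longest match 5.49.96.0/19 -> R4
58.7.172.245: longest match 0.0.0.0/0 -> R7

no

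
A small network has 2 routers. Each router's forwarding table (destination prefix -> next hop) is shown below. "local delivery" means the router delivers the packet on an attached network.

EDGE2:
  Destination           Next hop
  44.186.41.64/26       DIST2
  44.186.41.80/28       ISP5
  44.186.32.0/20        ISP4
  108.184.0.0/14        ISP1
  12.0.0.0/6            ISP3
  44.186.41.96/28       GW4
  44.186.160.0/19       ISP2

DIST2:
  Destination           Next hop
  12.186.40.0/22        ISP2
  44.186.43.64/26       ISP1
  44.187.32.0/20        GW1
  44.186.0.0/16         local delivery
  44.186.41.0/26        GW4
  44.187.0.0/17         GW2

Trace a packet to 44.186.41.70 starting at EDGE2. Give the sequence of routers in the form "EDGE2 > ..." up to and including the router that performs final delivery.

EDGE2 > DIST2

At EDGE2: longest match for 44.186.41.70 is 44.186.41.64/26 -> DIST2
At DIST2: longest match for 44.186.41.70 is 44.186.0.0/16 -> local delivery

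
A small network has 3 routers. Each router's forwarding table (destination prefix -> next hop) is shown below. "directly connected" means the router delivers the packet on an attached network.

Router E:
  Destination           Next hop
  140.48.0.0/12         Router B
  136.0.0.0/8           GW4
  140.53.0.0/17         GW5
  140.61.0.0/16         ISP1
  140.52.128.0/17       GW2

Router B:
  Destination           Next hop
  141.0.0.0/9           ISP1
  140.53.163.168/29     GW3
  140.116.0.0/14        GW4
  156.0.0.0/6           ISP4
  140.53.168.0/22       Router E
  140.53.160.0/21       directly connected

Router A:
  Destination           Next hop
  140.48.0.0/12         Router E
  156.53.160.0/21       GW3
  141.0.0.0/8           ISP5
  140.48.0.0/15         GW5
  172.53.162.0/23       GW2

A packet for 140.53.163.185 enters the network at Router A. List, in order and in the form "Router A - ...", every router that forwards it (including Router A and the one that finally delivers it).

Router A - Router E - Router B

At Router A: longest match for 140.53.163.185 is 140.48.0.0/12 -> Router E
At Router E: longest match for 140.53.163.185 is 140.48.0.0/12 -> Router B
At Router B: longest match for 140.53.163.185 is 140.53.160.0/21 -> directly connected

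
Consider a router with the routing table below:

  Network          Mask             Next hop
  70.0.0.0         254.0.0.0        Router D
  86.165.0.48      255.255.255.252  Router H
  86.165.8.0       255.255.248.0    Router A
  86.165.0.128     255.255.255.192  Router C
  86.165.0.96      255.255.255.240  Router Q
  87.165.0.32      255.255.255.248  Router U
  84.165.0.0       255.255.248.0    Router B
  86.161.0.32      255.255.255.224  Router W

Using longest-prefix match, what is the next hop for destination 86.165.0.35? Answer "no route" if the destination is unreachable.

no route

No entry's prefix contains 86.165.0.35; there is no default route.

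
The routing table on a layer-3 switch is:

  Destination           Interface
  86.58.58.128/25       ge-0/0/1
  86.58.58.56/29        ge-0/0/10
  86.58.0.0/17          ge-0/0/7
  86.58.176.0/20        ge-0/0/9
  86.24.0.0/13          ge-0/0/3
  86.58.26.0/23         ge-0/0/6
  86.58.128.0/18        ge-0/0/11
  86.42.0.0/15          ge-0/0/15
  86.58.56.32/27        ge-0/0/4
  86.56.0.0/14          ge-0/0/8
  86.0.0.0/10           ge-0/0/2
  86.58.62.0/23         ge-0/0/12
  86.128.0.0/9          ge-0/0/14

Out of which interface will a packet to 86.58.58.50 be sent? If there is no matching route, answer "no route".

ge-0/0/7

Routes whose prefix contains 86.58.58.50:
  86.0.0.0/10 (86.0.0.0 - 86.63.255.255) -> ge-0/0/2
  86.56.0.0/14 (86.56.0.0 - 86.59.255.255) -> ge-0/0/8
  86.58.0.0/17 (86.58.0.0 - 86.58.127.255) -> ge-0/0/7
More-specific entries that do NOT match:
  86.58.58.56/29 (86.58.58.56 - 86.58.58.63) does not contain 86.58.58.50
  86.58.56.32/27 (86.58.56.32 - 86.58.56.63) does not contain 86.58.58.50
  86.58.58.128/25 (86.58.58.128 - 86.58.58.255) does not contain 86.58.58.50
  86.58.26.0/23 (86.58.26.0 - 86.58.27.255) does not contain 86.58.58.50
  86.58.62.0/23 (86.58.62.0 - 86.58.63.255) does not contain 86.58.58.50
  86.58.176.0/20 (86.58.176.0 - 86.58.191.255) does not contain 86.58.58.50
  86.58.128.0/18 (86.58.128.0 - 86.58.191.255) does not contain 86.58.58.50
Longest matching prefix is /17 -> interface ge-0/0/7.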